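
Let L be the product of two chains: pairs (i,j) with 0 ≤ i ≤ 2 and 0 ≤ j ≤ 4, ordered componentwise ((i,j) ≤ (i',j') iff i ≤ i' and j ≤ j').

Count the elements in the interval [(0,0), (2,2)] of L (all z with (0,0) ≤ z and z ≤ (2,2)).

The interval [(0,0), (2,2)] = {(0,0), (0,1), (0,2), (1,0), (1,1), (1,2), (2,0), (2,1), (2,2)}, which has 9 elements.

9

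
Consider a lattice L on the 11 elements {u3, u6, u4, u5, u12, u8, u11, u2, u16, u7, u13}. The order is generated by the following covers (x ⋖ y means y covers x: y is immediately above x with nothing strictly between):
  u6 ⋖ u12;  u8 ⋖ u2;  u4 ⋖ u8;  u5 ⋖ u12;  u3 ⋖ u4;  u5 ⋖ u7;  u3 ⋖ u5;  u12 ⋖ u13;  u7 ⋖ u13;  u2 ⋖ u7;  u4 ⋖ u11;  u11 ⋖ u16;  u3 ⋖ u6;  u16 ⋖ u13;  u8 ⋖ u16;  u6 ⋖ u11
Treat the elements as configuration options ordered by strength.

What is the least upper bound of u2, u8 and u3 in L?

u2

Common upper bounds of {u2, u8, u3}: u13, u2, u7.
The least among these is u2.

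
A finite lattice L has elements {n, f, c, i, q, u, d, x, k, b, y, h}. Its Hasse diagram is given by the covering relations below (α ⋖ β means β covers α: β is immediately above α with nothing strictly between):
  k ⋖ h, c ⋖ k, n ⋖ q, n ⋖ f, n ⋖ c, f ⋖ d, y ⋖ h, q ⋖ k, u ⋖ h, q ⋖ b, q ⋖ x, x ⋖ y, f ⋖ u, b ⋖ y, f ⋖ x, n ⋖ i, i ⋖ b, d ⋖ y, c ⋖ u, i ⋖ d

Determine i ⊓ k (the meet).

Common lower bounds of {i, k}: n.
The greatest among these is n.

n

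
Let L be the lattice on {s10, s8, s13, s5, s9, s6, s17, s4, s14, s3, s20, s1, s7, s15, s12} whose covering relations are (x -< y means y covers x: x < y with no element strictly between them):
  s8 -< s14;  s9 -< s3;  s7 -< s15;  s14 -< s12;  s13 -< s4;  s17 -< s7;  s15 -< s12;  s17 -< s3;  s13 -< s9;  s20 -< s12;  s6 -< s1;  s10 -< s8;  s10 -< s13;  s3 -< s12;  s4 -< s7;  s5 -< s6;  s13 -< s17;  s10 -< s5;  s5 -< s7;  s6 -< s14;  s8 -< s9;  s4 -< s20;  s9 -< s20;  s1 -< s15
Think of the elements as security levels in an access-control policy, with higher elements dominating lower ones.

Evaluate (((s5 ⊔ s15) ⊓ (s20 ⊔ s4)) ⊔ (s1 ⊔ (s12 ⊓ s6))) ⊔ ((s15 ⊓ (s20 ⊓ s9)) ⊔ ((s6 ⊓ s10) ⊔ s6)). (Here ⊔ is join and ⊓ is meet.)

s5 ∨ s15 = s15
s20 ∨ s4 = s20
s15 ∧ s20 = s4
s12 ∧ s6 = s6
s1 ∨ s6 = s1
s4 ∨ s1 = s15
s20 ∧ s9 = s9
s15 ∧ s9 = s13
s6 ∧ s10 = s10
s10 ∨ s6 = s6
s13 ∨ s6 = s15
s15 ∨ s15 = s15

s15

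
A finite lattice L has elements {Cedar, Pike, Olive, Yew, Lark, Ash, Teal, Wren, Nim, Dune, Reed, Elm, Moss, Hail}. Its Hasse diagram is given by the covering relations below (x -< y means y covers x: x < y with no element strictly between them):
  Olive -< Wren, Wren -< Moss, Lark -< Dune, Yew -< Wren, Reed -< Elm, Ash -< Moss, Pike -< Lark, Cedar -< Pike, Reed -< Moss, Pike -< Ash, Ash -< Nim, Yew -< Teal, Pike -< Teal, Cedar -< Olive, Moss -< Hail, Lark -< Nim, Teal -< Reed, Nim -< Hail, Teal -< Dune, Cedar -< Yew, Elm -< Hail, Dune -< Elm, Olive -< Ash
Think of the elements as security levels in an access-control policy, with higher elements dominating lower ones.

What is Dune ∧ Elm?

Dune

Common lower bounds of {Dune, Elm}: Cedar, Dune, Lark, Pike, Teal, Yew.
The greatest among these is Dune.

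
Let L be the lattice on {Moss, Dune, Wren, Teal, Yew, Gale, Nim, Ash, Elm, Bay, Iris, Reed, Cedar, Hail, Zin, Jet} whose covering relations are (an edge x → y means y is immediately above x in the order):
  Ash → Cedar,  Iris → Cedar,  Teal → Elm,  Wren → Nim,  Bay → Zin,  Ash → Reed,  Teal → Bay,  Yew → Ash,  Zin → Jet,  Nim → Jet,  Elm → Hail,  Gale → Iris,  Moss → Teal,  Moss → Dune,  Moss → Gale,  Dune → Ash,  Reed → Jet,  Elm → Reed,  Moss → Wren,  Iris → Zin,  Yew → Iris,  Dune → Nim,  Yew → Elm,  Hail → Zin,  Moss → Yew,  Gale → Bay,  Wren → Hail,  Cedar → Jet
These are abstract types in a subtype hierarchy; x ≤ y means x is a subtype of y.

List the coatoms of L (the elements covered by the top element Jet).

The coatoms are exactly the elements covered by Jet: Cedar, Nim, Reed, Zin.

Cedar, Nim, Reed, Zin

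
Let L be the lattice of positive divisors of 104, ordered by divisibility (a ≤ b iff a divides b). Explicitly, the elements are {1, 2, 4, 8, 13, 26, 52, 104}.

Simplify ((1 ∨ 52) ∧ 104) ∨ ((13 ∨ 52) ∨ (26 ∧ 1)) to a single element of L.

1 ∨ 52 = 52
52 ∧ 104 = 52
13 ∨ 52 = 52
26 ∧ 1 = 1
52 ∨ 1 = 52
52 ∨ 52 = 52

52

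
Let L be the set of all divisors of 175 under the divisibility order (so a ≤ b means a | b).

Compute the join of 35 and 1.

35

Common upper bounds of {35, 1}: 175, 35.
The least among these is 35.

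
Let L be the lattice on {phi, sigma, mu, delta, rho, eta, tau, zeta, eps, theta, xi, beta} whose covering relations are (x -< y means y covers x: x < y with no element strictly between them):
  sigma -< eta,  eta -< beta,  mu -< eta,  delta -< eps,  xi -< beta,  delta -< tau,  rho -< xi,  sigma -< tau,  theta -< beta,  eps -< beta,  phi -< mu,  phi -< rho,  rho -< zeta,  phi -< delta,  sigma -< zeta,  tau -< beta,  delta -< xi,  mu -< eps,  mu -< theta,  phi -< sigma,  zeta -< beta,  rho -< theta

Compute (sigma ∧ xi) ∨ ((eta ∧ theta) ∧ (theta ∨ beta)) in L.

mu

sigma ∧ xi = phi
eta ∧ theta = mu
theta ∨ beta = beta
mu ∧ beta = mu
phi ∨ mu = mu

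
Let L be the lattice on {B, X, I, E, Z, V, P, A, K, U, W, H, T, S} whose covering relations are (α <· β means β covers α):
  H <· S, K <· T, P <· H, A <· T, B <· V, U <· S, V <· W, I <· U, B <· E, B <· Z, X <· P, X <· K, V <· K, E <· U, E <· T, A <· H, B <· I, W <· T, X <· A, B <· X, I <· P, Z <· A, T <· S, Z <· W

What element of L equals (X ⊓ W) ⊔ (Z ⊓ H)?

X ∧ W = B
Z ∧ H = Z
B ∨ Z = Z

Z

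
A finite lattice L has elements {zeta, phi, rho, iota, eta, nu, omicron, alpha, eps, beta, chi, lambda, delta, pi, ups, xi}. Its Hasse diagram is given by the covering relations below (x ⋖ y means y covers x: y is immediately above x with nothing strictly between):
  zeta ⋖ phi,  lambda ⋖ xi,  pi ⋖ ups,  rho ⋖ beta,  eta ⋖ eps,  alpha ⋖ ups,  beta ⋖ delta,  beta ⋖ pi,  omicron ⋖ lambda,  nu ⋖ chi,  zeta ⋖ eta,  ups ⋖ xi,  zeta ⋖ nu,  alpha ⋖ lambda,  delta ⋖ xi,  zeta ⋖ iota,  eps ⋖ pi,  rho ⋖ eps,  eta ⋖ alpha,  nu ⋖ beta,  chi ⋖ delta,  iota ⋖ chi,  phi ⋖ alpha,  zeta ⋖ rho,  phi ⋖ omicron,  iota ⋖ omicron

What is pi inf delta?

Common lower bounds of {pi, delta}: beta, nu, rho, zeta.
The greatest among these is beta.

beta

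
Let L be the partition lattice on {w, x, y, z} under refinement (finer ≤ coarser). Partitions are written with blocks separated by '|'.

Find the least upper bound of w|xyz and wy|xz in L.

The join of w|xyz and wy|xz merges any blocks that overlap across the partitions, giving wxyz.

wxyz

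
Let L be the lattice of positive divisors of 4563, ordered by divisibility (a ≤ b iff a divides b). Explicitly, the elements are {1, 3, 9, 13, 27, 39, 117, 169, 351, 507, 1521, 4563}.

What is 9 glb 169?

1

Common lower bounds of {9, 169}: 1.
The greatest among these is 1.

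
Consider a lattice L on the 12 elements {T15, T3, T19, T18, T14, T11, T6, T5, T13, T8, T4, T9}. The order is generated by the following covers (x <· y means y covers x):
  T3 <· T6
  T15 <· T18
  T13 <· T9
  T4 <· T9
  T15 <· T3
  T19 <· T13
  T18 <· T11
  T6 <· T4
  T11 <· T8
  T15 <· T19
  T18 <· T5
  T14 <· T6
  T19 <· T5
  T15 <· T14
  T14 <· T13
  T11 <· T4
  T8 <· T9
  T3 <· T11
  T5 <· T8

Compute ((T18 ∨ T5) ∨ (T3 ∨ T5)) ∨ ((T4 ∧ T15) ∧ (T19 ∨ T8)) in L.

T8

T18 ∨ T5 = T5
T3 ∨ T5 = T8
T5 ∨ T8 = T8
T4 ∧ T15 = T15
T19 ∨ T8 = T8
T15 ∧ T8 = T15
T8 ∨ T15 = T8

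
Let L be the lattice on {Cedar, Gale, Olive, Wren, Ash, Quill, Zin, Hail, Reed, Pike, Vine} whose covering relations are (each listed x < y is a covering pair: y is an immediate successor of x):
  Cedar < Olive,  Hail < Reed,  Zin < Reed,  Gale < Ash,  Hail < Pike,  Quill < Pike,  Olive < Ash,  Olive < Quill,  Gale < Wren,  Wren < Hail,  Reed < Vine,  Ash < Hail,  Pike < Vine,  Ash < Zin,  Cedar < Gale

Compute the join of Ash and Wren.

Common upper bounds of {Ash, Wren}: Hail, Pike, Reed, Vine.
The least among these is Hail.

Hail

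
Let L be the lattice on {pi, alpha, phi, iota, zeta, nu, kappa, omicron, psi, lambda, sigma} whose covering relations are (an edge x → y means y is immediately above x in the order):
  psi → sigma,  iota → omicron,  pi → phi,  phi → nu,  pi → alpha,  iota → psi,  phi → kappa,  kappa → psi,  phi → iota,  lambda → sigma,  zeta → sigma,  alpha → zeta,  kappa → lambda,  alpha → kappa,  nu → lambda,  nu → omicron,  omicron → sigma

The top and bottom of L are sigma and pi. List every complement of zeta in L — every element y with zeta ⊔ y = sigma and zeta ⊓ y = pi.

Need y with zeta ∨ y = sigma and zeta ∧ y = pi.
Checking each element gives: iota, nu, omicron, phi.

iota, nu, omicron, phi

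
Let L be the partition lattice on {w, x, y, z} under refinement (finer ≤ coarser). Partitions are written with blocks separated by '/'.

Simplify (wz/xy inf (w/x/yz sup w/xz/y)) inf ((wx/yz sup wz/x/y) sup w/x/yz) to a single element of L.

w/x/yz ∨ w/xz/y = w/xyz
wz/xy ∧ w/xyz = w/xy/z
wx/yz ∨ wz/x/y = wxyz
wxyz ∨ w/x/yz = wxyz
w/xy/z ∧ wxyz = w/xy/z

w/xy/z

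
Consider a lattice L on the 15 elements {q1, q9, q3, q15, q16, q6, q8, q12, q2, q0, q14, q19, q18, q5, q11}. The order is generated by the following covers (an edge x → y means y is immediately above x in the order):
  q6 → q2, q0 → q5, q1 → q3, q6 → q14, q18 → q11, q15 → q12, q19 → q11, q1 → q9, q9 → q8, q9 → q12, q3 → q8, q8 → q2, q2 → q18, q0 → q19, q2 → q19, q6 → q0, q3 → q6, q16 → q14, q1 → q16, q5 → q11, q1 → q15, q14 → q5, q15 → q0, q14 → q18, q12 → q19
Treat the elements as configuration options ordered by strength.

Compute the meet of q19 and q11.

q19

Common lower bounds of {q19, q11}: q0, q1, q12, q15, q19, q2, q3, q6, q8, q9.
The greatest among these is q19.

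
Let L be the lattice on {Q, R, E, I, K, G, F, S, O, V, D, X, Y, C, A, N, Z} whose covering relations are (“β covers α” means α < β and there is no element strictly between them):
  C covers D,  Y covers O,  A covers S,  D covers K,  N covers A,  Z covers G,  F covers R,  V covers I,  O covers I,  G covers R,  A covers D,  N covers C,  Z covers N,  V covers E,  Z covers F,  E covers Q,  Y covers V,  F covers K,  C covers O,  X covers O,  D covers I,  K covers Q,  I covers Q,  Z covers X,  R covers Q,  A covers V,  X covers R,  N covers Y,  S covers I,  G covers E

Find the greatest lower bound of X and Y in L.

Common lower bounds of {X, Y}: I, O, Q.
The greatest among these is O.

O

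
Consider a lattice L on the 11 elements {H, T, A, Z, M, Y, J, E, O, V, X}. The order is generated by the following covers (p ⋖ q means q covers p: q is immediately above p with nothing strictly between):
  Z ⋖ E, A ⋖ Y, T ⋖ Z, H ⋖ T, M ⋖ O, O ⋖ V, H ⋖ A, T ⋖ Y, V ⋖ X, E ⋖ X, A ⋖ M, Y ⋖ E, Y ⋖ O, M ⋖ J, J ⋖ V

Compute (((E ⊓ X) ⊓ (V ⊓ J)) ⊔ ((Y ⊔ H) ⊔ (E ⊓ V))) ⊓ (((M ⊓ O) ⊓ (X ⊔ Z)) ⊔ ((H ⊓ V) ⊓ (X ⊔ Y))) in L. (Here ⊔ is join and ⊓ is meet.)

E ∧ X = E
V ∧ J = J
E ∧ J = A
Y ∨ H = Y
E ∧ V = Y
Y ∨ Y = Y
A ∨ Y = Y
M ∧ O = M
X ∨ Z = X
M ∧ X = M
H ∧ V = H
X ∨ Y = X
H ∧ X = H
M ∨ H = M
Y ∧ M = A

A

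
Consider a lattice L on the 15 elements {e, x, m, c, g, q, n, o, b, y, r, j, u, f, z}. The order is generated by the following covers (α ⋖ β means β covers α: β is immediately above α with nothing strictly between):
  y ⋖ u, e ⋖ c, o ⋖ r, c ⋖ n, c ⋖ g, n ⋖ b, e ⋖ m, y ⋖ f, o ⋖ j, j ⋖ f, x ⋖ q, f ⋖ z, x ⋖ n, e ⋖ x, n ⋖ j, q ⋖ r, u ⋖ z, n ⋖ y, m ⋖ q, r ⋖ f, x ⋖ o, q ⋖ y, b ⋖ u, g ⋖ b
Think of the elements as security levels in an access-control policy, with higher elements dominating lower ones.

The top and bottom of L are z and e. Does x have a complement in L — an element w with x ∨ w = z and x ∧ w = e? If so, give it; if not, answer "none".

For every candidate w, either x ∨ w ≠ z or x ∧ w ≠ e; no complement exists.

none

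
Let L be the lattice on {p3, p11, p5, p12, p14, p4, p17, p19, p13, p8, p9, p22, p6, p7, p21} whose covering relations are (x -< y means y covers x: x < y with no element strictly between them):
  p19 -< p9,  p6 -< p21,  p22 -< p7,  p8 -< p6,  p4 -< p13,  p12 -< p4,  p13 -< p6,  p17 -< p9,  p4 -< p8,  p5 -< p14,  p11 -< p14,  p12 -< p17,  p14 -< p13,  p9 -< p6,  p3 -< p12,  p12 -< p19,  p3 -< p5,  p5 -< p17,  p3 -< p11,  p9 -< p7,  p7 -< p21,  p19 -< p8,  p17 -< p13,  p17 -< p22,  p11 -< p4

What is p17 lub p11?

p13

Common upper bounds of {p17, p11}: p13, p21, p6.
The least among these is p13.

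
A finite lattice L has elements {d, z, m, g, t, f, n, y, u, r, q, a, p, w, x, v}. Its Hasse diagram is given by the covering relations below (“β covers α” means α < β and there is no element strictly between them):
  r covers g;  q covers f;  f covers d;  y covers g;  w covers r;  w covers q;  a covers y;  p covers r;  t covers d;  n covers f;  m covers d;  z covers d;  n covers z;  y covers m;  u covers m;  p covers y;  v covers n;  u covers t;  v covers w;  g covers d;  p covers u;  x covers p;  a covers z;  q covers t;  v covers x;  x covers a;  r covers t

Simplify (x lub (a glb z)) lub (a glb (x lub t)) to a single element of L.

a ∧ z = z
x ∨ z = x
x ∨ t = x
a ∧ x = a
x ∨ a = x

x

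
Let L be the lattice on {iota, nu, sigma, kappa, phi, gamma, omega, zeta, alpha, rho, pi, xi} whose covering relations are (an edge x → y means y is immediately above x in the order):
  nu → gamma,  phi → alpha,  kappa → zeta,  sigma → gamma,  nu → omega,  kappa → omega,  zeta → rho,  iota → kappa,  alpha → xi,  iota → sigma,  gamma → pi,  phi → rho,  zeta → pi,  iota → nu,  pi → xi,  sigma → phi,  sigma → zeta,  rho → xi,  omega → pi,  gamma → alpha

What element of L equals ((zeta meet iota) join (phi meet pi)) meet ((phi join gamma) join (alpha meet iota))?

sigma

zeta ∧ iota = iota
phi ∧ pi = sigma
iota ∨ sigma = sigma
phi ∨ gamma = alpha
alpha ∧ iota = iota
alpha ∨ iota = alpha
sigma ∧ alpha = sigma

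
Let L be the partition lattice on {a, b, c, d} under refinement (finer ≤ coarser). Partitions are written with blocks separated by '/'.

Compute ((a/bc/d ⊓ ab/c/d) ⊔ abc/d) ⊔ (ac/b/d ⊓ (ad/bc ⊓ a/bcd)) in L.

a/bc/d ∧ ab/c/d = a/b/c/d
a/b/c/d ∨ abc/d = abc/d
ad/bc ∧ a/bcd = a/bc/d
ac/b/d ∧ a/bc/d = a/b/c/d
abc/d ∨ a/b/c/d = abc/d

abc/d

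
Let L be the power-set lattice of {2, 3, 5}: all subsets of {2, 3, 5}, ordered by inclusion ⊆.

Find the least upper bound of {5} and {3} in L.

{3,5}

Under ⊆, join is union: {5} ∪ {3} = {3,5}.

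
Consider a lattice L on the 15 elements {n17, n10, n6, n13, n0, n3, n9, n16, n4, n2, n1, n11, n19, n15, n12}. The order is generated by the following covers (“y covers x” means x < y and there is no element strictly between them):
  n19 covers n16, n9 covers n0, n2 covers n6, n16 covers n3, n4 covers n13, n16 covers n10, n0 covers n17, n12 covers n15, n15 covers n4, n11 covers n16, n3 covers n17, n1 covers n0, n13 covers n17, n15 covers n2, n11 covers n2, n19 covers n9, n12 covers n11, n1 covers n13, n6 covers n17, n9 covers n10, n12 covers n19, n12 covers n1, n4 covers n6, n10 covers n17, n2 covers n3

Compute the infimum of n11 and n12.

n11

Common lower bounds of {n11, n12}: n10, n11, n16, n17, n2, n3, n6.
The greatest among these is n11.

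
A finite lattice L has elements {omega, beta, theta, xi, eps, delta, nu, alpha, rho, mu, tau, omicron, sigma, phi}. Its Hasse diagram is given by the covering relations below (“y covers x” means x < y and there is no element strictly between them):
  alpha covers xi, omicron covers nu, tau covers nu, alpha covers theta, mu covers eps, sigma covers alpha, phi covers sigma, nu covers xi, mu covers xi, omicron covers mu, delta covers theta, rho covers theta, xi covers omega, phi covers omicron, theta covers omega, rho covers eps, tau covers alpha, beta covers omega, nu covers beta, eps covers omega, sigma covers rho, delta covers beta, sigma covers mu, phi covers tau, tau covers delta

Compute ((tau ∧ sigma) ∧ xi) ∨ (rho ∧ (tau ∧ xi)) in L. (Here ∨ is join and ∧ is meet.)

xi

tau ∧ sigma = alpha
alpha ∧ xi = xi
tau ∧ xi = xi
rho ∧ xi = omega
xi ∨ omega = xi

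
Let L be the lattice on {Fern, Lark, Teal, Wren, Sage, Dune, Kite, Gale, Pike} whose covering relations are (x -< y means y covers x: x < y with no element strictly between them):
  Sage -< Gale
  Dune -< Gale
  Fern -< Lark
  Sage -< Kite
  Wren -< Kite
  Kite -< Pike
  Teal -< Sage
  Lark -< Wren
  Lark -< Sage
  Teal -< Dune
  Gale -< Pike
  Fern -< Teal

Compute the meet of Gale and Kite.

Common lower bounds of {Gale, Kite}: Fern, Lark, Sage, Teal.
The greatest among these is Sage.

Sage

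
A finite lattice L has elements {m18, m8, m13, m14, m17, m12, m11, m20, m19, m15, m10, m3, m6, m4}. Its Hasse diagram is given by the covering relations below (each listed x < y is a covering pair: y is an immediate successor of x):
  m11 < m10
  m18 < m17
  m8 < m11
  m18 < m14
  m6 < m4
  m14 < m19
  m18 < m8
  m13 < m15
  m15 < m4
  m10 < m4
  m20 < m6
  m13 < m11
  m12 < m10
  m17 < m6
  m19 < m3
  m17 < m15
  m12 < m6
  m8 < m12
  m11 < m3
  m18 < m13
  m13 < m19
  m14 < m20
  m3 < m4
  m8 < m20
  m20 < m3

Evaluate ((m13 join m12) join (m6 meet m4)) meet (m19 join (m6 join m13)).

m13 ∨ m12 = m10
m6 ∧ m4 = m6
m10 ∨ m6 = m4
m6 ∨ m13 = m4
m19 ∨ m4 = m4
m4 ∧ m4 = m4

m4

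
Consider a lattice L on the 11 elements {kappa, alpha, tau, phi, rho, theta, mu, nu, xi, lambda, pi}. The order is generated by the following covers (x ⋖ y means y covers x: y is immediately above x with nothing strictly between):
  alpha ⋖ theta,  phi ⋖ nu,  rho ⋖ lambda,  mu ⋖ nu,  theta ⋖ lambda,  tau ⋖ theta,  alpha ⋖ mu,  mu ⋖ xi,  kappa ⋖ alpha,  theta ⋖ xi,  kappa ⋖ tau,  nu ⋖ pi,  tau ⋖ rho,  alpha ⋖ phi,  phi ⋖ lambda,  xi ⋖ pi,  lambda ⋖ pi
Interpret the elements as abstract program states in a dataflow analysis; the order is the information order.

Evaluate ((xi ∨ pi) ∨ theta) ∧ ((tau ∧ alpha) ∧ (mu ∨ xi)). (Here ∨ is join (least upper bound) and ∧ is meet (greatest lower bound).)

kappa

xi ∨ pi = pi
pi ∨ theta = pi
tau ∧ alpha = kappa
mu ∨ xi = xi
kappa ∧ xi = kappa
pi ∧ kappa = kappa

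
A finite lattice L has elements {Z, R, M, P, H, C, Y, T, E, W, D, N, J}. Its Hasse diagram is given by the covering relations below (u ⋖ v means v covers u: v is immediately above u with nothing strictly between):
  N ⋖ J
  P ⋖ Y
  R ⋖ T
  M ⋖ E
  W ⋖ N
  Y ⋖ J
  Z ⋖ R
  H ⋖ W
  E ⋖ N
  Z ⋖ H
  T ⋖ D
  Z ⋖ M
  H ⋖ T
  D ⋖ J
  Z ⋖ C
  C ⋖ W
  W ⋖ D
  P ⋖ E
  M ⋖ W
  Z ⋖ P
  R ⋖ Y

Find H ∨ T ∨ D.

D

Common upper bounds of {H, T, D}: D, J.
The least among these is D.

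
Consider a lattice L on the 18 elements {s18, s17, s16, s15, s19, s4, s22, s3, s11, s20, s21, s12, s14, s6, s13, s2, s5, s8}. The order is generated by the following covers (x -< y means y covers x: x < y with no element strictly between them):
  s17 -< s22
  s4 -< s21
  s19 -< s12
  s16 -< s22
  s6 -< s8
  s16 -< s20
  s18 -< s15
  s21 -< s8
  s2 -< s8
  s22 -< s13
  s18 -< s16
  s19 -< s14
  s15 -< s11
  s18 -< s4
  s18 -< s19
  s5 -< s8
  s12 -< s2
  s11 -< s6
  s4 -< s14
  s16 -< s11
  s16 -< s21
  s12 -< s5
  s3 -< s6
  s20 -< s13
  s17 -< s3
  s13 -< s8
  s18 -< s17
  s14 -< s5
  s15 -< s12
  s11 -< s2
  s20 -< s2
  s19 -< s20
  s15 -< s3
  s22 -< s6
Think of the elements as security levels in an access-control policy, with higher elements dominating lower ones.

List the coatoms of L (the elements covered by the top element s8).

s13, s2, s21, s5, s6

The coatoms are exactly the elements covered by s8: s13, s2, s21, s5, s6.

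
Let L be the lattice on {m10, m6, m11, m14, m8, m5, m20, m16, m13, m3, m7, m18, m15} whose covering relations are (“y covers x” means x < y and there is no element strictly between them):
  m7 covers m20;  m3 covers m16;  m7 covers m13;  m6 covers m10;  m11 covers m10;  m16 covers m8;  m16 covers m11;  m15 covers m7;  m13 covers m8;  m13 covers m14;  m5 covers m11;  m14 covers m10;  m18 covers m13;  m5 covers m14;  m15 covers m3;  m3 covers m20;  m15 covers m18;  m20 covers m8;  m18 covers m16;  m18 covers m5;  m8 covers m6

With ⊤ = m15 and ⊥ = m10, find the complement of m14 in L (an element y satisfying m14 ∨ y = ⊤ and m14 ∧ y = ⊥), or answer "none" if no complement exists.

m3

Need y with m14 ∨ y = m15 and m14 ∧ y = m10.
Checking each element gives: m3.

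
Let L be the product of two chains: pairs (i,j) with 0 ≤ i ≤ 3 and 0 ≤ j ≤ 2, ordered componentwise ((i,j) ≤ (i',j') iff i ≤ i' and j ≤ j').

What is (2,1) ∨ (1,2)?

In a product of chains, the join is componentwise max, giving (2,2).

(2,2)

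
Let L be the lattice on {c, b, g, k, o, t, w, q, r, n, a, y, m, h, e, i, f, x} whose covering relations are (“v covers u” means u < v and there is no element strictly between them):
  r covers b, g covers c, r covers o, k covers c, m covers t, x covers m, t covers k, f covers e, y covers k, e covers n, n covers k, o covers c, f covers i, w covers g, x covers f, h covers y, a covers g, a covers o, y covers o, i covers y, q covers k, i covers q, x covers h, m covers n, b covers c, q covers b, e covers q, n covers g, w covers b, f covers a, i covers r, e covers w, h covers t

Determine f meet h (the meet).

y

Common lower bounds of {f, h}: c, k, o, y.
The greatest among these is y.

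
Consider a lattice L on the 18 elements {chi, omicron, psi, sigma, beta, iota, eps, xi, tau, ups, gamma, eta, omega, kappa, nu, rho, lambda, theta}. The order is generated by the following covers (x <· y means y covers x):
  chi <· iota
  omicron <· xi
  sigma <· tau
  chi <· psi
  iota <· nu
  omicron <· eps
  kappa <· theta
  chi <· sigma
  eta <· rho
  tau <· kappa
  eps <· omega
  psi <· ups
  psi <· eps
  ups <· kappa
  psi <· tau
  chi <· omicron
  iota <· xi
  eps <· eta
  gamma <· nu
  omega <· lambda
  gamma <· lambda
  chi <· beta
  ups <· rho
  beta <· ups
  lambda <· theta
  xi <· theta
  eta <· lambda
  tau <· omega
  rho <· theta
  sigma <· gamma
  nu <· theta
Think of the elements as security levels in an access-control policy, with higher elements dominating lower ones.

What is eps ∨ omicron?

eps

Common upper bounds of {eps, omicron}: eps, eta, lambda, omega, rho, theta.
The least among these is eps.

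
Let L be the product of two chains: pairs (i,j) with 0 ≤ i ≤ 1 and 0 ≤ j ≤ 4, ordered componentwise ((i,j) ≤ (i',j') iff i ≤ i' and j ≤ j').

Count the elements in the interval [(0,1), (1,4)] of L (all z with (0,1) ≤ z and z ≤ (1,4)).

8

The interval [(0,1), (1,4)] = {(0,1), (0,2), (0,3), (0,4), (1,1), (1,2), (1,3), (1,4)}, which has 8 elements.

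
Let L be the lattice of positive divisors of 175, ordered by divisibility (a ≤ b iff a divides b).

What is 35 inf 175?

35

In the divisibility order, the meet is the greatest common divisor: gcd(35, 175) = 35.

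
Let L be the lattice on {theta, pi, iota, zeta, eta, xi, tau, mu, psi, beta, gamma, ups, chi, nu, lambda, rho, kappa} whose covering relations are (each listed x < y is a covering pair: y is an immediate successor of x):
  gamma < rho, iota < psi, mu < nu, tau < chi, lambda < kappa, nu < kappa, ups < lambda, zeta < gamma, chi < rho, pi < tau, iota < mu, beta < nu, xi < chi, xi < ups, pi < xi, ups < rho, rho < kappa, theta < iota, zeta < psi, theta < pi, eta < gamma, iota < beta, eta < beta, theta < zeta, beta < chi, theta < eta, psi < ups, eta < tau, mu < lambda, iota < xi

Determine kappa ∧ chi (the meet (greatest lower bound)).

Common lower bounds of {kappa, chi}: beta, chi, eta, iota, pi, tau, theta, xi.
The greatest among these is chi.

chi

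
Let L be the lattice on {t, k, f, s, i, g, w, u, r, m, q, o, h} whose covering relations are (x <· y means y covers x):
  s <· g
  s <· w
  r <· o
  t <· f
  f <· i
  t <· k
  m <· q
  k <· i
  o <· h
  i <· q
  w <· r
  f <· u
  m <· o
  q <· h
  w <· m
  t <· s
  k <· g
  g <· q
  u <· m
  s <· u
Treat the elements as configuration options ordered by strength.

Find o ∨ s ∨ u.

Common upper bounds of {o, s, u}: h, o.
The least among these is o.

o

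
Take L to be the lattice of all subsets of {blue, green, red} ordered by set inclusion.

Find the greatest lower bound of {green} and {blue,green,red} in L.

{green}

Under ⊆, meet is intersection: {green} ∩ {blue,green,red} = {green}.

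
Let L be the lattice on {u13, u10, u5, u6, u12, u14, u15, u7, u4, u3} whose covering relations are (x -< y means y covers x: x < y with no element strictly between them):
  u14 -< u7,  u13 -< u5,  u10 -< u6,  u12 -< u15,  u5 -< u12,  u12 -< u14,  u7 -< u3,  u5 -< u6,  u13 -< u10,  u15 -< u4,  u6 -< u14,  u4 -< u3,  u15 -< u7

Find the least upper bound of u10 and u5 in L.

Common upper bounds of {u10, u5}: u14, u3, u6, u7.
The least among these is u6.

u6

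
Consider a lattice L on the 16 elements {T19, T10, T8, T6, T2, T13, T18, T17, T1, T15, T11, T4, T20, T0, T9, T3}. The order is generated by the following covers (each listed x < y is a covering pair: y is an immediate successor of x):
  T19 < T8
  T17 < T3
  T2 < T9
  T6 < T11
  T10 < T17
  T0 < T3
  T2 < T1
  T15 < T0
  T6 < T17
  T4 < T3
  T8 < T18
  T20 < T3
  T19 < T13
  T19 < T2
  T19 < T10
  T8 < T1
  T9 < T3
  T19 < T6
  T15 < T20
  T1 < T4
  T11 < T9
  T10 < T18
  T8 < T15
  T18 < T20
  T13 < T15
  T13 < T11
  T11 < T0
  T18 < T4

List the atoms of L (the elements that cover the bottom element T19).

The atoms are exactly the elements that cover T19: T10, T13, T2, T6, T8.

T10, T13, T2, T6, T8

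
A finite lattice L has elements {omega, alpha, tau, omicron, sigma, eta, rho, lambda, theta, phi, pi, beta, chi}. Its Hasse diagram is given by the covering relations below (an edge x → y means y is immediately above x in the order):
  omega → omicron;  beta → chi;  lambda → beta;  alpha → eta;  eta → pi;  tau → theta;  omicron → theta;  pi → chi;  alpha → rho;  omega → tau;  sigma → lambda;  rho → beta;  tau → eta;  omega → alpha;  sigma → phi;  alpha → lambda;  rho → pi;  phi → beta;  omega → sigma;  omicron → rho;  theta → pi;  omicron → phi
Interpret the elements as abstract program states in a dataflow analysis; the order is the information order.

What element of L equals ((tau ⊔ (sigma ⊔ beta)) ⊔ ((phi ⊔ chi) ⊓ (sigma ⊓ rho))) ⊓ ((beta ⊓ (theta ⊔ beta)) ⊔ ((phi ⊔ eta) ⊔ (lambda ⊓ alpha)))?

sigma ∨ beta = beta
tau ∨ beta = chi
phi ∨ chi = chi
sigma ∧ rho = omega
chi ∧ omega = omega
chi ∨ omega = chi
theta ∨ beta = chi
beta ∧ chi = beta
phi ∨ eta = chi
lambda ∧ alpha = alpha
chi ∨ alpha = chi
beta ∨ chi = chi
chi ∧ chi = chi

chi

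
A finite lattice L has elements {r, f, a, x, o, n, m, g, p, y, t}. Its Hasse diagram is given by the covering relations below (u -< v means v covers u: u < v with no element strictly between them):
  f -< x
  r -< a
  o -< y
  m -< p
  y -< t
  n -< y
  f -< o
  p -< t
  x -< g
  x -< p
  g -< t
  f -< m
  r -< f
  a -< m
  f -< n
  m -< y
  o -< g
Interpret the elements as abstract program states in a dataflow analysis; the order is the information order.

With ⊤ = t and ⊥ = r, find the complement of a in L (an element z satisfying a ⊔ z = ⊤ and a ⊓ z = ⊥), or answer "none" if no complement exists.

Need z with a ∨ z = t and a ∧ z = r.
Checking each element gives: g.

g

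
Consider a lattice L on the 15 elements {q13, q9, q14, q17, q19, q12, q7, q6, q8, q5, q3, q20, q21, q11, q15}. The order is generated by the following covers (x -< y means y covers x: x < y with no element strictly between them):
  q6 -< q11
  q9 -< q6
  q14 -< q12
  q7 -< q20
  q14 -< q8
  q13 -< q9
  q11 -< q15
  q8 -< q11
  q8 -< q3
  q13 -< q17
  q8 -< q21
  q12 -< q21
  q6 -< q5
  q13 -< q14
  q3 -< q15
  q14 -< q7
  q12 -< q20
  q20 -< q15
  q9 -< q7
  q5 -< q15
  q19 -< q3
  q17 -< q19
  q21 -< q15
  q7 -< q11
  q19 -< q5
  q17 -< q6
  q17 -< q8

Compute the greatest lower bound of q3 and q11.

Common lower bounds of {q3, q11}: q13, q14, q17, q8.
The greatest among these is q8.

q8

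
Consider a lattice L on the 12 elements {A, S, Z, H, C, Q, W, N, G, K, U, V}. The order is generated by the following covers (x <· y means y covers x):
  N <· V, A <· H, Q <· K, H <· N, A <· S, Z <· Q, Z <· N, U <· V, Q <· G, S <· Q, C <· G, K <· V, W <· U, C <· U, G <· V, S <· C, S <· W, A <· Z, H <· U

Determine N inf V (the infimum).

Common lower bounds of {N, V}: A, H, N, Z.
The greatest among these is N.

N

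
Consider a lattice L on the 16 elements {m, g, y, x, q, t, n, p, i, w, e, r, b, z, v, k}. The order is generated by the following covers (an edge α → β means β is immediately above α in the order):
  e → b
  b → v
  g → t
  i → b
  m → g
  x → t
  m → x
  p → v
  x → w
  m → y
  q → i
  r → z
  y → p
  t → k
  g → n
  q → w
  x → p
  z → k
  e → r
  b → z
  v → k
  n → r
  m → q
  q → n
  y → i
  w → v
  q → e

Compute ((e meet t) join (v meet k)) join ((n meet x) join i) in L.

e ∧ t = m
v ∧ k = v
m ∨ v = v
n ∧ x = m
m ∨ i = i
v ∨ i = v

v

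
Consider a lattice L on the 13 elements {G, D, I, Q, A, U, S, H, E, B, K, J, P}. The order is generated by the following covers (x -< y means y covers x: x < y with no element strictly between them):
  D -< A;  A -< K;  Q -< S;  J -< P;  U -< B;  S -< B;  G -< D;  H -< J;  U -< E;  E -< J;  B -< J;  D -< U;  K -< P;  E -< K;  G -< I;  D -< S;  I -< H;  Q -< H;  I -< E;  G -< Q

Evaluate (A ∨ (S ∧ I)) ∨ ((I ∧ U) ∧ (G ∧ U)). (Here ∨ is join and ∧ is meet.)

S ∧ I = G
A ∨ G = A
I ∧ U = G
G ∧ U = G
G ∧ G = G
A ∨ G = A

A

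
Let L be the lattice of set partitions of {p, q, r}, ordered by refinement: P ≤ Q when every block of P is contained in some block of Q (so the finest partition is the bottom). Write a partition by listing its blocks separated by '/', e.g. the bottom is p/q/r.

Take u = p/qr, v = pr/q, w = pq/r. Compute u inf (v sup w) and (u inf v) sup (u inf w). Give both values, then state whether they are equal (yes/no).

v sup w = pqr, so u inf (v sup w) = p/qr inf pqr = p/qr.
u inf v = p/q/r and u inf w = p/q/r, so (u inf v) sup (u inf w) = p/q/r sup p/q/r = p/q/r.
Equal: no.

p/qr; p/q/r; no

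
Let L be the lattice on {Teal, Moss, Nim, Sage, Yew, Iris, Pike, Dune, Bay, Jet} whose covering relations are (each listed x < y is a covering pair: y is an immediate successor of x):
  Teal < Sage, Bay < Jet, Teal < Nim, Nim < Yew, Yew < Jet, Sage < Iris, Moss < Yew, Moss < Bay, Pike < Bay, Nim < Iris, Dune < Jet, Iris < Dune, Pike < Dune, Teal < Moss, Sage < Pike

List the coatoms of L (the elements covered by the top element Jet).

The coatoms are exactly the elements covered by Jet: Bay, Dune, Yew.

Bay, Dune, Yew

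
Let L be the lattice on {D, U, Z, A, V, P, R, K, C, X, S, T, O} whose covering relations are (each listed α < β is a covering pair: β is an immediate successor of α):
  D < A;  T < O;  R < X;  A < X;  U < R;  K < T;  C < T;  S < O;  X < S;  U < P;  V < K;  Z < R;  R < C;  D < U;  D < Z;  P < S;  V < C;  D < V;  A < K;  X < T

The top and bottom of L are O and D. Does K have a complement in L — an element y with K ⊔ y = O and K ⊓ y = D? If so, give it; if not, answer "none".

P

Need y with K ∨ y = O and K ∧ y = D.
Checking each element gives: P.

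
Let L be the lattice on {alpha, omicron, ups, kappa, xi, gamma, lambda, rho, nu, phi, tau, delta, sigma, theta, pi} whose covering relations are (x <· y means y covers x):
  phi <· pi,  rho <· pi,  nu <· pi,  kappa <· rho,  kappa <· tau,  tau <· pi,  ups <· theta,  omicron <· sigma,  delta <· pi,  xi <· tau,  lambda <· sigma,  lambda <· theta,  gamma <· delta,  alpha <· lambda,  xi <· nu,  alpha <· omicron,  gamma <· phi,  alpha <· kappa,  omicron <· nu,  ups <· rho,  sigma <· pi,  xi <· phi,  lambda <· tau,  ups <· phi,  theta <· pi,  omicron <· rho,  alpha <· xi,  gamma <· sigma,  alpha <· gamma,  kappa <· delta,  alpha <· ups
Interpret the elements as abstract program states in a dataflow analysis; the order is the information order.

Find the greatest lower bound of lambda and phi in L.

alpha

Common lower bounds of {lambda, phi}: alpha.
The greatest among these is alpha.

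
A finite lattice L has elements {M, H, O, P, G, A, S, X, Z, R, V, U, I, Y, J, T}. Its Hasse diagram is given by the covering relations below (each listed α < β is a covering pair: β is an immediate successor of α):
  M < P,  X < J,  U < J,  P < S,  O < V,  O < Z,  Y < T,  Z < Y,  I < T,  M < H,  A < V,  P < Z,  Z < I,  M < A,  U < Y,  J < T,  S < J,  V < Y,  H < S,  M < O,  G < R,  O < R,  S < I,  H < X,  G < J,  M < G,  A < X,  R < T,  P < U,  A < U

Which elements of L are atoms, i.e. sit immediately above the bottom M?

A, G, H, O, P

The atoms are exactly the elements that cover M: A, G, H, O, P.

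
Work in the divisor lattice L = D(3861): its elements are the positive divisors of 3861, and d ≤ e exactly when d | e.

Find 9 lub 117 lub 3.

Common upper bounds of {9, 117, 3}: 117, 1287, 351, 3861.
The least among these is 117.

117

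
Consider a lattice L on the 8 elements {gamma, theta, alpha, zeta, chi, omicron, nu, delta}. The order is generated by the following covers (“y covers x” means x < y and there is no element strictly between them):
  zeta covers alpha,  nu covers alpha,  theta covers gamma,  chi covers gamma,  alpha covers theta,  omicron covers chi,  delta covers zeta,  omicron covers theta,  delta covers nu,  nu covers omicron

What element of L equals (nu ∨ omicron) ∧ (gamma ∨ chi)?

chi

nu ∨ omicron = nu
gamma ∨ chi = chi
nu ∧ chi = chi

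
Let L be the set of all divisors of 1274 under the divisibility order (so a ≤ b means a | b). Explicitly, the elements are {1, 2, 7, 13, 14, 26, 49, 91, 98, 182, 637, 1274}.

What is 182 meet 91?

91

In the divisibility order, the meet is the greatest common divisor: gcd(182, 91) = 91.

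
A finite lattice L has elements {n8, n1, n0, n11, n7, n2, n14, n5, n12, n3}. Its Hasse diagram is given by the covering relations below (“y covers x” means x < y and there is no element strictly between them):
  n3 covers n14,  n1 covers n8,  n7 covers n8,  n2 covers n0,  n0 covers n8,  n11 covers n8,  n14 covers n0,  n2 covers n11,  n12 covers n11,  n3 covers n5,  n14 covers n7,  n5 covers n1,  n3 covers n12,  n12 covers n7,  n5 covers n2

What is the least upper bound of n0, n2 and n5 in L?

Common upper bounds of {n0, n2, n5}: n3, n5.
The least among these is n5.

n5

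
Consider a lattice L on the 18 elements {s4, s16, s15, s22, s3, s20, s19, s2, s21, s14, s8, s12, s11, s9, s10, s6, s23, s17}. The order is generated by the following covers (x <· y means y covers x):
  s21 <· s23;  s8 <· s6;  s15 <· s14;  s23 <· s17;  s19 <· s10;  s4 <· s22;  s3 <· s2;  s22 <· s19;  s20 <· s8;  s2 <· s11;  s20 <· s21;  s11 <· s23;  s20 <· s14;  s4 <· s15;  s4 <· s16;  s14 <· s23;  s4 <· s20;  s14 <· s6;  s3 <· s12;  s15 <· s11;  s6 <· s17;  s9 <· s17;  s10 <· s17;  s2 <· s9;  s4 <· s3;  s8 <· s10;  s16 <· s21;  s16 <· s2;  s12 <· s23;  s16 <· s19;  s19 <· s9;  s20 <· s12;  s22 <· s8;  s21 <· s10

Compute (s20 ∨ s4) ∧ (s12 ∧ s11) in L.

s4

s20 ∨ s4 = s20
s12 ∧ s11 = s3
s20 ∧ s3 = s4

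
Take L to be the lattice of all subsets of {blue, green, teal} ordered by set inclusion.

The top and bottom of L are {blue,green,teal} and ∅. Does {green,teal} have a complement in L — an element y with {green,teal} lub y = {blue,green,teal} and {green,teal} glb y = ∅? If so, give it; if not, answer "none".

Need y with {green,teal} ∨ y = {blue,green,teal} and {green,teal} ∧ y = ∅.
Checking each element gives: {blue}.

{blue}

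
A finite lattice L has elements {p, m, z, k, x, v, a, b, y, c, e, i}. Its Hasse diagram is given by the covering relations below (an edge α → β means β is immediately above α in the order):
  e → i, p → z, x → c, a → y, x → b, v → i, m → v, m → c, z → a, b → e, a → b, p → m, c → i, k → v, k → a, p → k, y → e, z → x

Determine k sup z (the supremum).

Common upper bounds of {k, z}: a, b, e, i, y.
The least among these is a.

a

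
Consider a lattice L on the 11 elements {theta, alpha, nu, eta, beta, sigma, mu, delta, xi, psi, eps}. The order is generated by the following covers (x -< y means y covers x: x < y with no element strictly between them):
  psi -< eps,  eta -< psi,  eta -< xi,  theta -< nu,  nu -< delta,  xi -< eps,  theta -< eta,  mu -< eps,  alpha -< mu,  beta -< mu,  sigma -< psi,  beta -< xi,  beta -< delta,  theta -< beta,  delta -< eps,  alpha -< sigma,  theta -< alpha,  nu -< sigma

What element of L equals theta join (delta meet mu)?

delta ∧ mu = beta
theta ∨ beta = beta

beta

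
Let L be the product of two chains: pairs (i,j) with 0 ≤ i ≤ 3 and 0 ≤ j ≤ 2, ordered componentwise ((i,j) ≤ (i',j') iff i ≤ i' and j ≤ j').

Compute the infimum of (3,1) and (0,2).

In a product of chains, the meet is componentwise min, giving (0,1).

(0,1)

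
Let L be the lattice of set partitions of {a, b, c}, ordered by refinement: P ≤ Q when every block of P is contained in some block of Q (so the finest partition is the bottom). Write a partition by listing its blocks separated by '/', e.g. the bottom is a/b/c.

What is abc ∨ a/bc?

abc

The join of abc and a/bc merges any blocks that overlap across the partitions, giving abc.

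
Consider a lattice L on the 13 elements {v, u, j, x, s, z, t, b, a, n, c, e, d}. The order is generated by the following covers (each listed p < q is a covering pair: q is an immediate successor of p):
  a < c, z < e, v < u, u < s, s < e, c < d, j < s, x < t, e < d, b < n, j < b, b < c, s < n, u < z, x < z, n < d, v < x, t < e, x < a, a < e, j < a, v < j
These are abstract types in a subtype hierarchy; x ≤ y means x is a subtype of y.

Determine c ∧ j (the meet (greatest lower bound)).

Common lower bounds of {c, j}: j, v.
The greatest among these is j.

j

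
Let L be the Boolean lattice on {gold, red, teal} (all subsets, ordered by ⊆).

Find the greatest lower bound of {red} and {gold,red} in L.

Common lower bounds of {{red}, {gold,red}}: {red}, {}.
The greatest among these is {red}.

{red}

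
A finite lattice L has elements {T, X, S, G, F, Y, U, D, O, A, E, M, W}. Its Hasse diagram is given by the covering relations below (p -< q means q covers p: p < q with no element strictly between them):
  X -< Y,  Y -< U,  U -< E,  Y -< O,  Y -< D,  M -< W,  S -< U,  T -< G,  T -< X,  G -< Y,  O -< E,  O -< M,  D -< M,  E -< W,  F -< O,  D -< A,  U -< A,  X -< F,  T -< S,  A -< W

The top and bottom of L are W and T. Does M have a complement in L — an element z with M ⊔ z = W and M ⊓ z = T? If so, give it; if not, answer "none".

Need z with M ∨ z = W and M ∧ z = T.
Checking each element gives: S.

S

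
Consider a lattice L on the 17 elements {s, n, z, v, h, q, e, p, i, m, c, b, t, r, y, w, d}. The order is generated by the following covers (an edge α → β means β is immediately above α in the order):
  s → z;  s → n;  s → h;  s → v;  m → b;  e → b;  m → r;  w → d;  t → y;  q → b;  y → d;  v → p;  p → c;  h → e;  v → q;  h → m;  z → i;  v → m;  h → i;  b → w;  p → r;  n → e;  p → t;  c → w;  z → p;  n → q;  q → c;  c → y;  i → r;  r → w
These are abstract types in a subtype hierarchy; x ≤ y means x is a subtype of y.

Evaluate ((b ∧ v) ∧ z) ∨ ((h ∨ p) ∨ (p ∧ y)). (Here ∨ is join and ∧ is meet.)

r

b ∧ v = v
v ∧ z = s
h ∨ p = r
p ∧ y = p
r ∨ p = r
s ∨ r = r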